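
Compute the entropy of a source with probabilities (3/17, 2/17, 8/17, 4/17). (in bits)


H = -sum(p_i * log2(p_i)). Terms: -(3/17)*log2(3/17) = 0.441618; -(2/17)*log2(2/17) = 0.363231; -(8/17)*log2(8/17) = 0.511747; -(4/17)*log2(4/17) = 0.491168. H = 0.441618 + 0.363231 + 0.511747 + 0.491168 = 1.8078

1.8078 bits


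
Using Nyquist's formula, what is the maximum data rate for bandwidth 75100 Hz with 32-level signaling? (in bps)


Rate = 2 * B * log2(M) = 2 * 75100 * 5.0 = 751000.0

751000.0 bps


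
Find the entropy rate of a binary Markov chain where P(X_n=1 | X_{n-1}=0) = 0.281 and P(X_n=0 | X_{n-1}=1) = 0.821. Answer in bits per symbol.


Stationary distribution: pi_0 = p10/(p01+p10) = 0.745, pi_1 = 0.255. Entropy rate H' = pi_0*H(p01) + pi_1*H(p10) = 0.745*0.8568 + 0.255*0.6779 = 0.8112

0.8112 bits/symbol


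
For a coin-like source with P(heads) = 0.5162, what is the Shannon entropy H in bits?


H = -p*log2(p) - (1-p)*log2(1-p). -0.5162*log2(0.5162) = 0.492454; -0.4838*log2(0.4838) = 0.506789. H = 0.492454 + 0.506789 = 0.9992

0.9992 bits


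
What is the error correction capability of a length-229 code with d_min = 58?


Correction capability = floor((d-1)/2) = floor((58-1)/2) = 28

28 errors


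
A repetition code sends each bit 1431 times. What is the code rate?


Rate = k/n = 1/1431

1/1431


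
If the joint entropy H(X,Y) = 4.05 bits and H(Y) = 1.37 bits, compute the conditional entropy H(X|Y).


H(X|Y) = H(X,Y) - H(Y) = 4.05 - 1.37 = 2.68

2.68 bits


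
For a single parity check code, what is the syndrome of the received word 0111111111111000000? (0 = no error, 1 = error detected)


Syndrome = XOR of all bits = 0 XOR 1 XOR 1 XOR 1 XOR 1 XOR 1 XOR 1 XOR 1 XOR 1 XOR 1 XOR 1 XOR 1 XOR 1 XOR 0 XOR 0 XOR 0 XOR 0 XOR 0 XOR 0 = 0

0


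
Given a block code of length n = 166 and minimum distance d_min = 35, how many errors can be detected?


Detection capability = d_min - 1 = 35 - 1 = 34

34 errors


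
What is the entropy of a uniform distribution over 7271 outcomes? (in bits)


H = log2(n) = log2(7271) = 12.8279

12.8279 bits


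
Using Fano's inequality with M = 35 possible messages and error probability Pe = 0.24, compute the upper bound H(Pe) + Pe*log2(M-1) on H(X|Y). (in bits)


H(Pe) = -Pe*log2(Pe) - (1-Pe)*log2(1-Pe) = -0.24*log2(0.24) - 0.76*log2(0.76) = 0.494134 + 0.300906 = 0.795. Pe*log2(M-1) = 0.24*log2(34) = 1.220991. Bound = H(Pe) + Pe*log2(M-1) = 0.494134 + 0.300906 + 1.220991 = 2.016

2.016 bits


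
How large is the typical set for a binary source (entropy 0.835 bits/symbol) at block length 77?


log2|A_typical| = nH = 77 * 0.835 = 64.295, so |A_typical| ~ 2^64.295 = 2.263e+19

2.263e+19


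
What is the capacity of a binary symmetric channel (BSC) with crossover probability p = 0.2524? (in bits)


H(p) = -p*log2(p) - (1-p)*log2(1-p) = -0.2524*log2(0.2524) - 0.7476*log2(0.7476) = 0.501321 + 0.313739 = 0.8151. C = 1 - H(p) = 1 - 0.8151 = 0.1849

0.1849 bits


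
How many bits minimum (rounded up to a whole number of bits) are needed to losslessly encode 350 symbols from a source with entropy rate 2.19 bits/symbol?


Minimum bits >= n * H = 350 * 2.19 = 766.5, rounded up to a whole number of bits = 767

767 bits


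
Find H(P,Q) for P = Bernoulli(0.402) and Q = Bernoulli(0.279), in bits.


H(P,Q) = -p*log2(q) - (1-p)*log2(1-q). -0.402*log2(0.279) = 0.740349; -0.598*log2(0.721) = 0.282213. H(P,Q) = 0.740349 + 0.282213 = 1.0226

1.0226 bits


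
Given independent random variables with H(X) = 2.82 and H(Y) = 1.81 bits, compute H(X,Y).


For independent variables, H(X,Y) = H(X) + H(Y) = 2.82 + 1.81 = 4.63

4.63 bits


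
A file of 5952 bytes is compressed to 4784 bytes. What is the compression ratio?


Ratio = original / compressed = 5952 / 4784 = 1.2441

1.2441


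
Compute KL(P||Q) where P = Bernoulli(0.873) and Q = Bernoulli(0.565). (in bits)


KL = p*log2(p/q) + (1-p)*log2((1-p)/(1-q)) = 0.873*log2(0.873/0.565) + 0.127*log2(0.127/0.435) = 0.3224

0.3224 bits


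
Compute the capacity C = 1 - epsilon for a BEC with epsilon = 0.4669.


C = 1 - epsilon = 1 - 0.4669 = 0.5331

0.5331 bits


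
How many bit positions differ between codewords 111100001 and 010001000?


Count differing positions: ^ . ^ ^ . ^ . . ^ = 5 differences

5


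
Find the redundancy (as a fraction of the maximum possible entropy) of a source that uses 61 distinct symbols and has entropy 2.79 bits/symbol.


H_max = log2(K) = log2(61) = 5.9307 bits/symbol. Redundancy = 1 - H/H_max = 1 - 2.79/5.9307 = 1 - 0.4704 = 0.5296

0.5296


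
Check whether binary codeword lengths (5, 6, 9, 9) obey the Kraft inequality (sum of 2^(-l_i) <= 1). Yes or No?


Kraft sum = sum(2^(-l_i)) = 0.0508, need <= 1. Result: satisfied (a binary prefix-free code with these lengths exists)

Yes


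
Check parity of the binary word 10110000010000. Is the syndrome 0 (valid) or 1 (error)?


Syndrome = XOR of all bits = 1 XOR 0 XOR 1 XOR 1 XOR 0 XOR 0 XOR 0 XOR 0 XOR 0 XOR 1 XOR 0 XOR 0 XOR 0 XOR 0 = 0

0


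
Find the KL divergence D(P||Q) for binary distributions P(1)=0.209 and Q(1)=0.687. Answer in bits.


KL = p*log2(p/q) + (1-p)*log2((1-p)/(1-q)) = 0.209*log2(0.209/0.687) + 0.791*log2(0.791/0.313) = 0.6992

0.6992 bits


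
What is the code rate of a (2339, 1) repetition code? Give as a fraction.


Rate = k/n = 1/2339

1/2339


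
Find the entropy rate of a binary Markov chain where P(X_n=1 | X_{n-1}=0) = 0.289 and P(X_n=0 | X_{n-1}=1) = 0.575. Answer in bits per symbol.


Stationary distribution: pi_0 = p10/(p01+p10) = 0.6655, pi_1 = 0.3345. Entropy rate H' = pi_0*H(p01) + pi_1*H(p10) = 0.6655*0.8674 + 0.3345*0.9837 = 0.9063

0.9063 bits/symbol


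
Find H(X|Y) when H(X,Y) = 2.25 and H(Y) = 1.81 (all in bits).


H(X|Y) = H(X,Y) - H(Y) = 2.25 - 1.81 = 0.44

0.44 bits


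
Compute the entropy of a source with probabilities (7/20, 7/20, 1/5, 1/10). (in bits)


H = -sum(p_i * log2(p_i)). Terms: -(7/20)*log2(7/20) = 0.530101; -(7/20)*log2(7/20) = 0.530101; -(1/5)*log2(1/5) = 0.464386; -(1/10)*log2(1/10) = 0.332193. H = 0.530101 + 0.530101 + 0.464386 + 0.332193 = 1.8568

1.8568 bits


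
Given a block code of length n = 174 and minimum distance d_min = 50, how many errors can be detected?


Detection capability = d_min - 1 = 50 - 1 = 49

49 errors


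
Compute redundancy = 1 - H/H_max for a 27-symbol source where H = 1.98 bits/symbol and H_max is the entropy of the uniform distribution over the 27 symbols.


H_max = log2(K) = log2(27) = 4.7549 bits/symbol. Redundancy = 1 - H/H_max = 1 - 1.98/4.7549 = 1 - 0.4164 = 0.5836

0.5836


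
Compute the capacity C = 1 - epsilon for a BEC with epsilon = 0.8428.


C = 1 - epsilon = 1 - 0.8428 = 0.1572

0.1572 bits


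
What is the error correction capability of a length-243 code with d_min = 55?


Correction capability = floor((d-1)/2) = floor((55-1)/2) = 27

27 errors


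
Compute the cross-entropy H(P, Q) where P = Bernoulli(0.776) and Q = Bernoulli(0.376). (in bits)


H(P,Q) = -p*log2(q) - (1-p)*log2(1-q). -0.776*log2(0.376) = 1.095088; -0.224*log2(0.624) = 0.152406. H(P,Q) = 1.095088 + 0.152406 = 1.2475

1.2475 bits


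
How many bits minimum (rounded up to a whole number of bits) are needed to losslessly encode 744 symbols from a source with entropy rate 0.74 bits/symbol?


Minimum bits >= n * H = 744 * 0.74 = 550.56, rounded up to a whole number of bits = 551

551 bits


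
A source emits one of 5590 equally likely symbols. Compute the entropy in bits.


H = log2(n) = log2(5590) = 12.4486

12.4486 bits


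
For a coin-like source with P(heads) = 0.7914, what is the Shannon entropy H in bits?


H = -p*log2(p) - (1-p)*log2(1-p). -0.7914*log2(0.7914) = 0.267114; -0.2086*log2(0.2086) = 0.471684. H = 0.267114 + 0.471684 = 0.7388

0.7388 bits


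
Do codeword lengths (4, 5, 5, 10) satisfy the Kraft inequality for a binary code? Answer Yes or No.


Kraft sum = sum(2^(-l_i)) = 0.126, need <= 1. Result: satisfied (a binary prefix-free code with these lengths exists)

Yes


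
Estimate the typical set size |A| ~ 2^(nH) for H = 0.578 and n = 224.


log2|A_typical| = nH = 224 * 0.578 = 129.472, so |A_typical| ~ 2^129.472 = 9.440e+38

9.440e+38


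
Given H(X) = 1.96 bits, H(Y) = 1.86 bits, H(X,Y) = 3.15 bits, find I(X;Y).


I(X;Y) = H(X) + H(Y) - H(X,Y) = 1.96 + 1.86 - 3.15 = 0.67

0.67 bits


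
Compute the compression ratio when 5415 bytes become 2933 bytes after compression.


Ratio = original / compressed = 5415 / 2933 = 1.8462

1.8462


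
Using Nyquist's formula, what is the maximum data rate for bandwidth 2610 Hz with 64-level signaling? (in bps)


Rate = 2 * B * log2(M) = 2 * 2610 * 6.0 = 31320.0

31320.0 bps


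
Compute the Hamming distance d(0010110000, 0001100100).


Count differing positions: . . ^ ^ . ^ . ^ . . = 4 differences

4


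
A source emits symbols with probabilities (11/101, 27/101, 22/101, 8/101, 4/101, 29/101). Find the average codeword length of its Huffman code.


Huffman construction (repeatedly merge the two least-probable nodes; each merge adds 1 bit to every symbol beneath it): 4/101 + 8/101 = 12/101; 11/101 + 12/101 = 23/101; 22/101 + 23/101 = 45/101; 27/101 + 29/101 = 56/101; 45/101 + 56/101 = 1. Resulting codeword lengths (in the order the probabilities were given): (3, 2, 2, 4, 4, 2). L_avg = sum(p_i * l_i) = 11/101*3 + 27/101*2 + 22/101*2 + 8/101*4 + 4/101*4 + 29/101*2 = 237/101 = 2.3465

2.3465 bits


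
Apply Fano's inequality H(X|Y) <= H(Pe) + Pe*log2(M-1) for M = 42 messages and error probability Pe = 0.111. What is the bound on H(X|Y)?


H(Pe) = -Pe*log2(Pe) - (1-Pe)*log2(1-Pe) = -0.111*log2(0.111) - 0.889*log2(0.889) = 0.352022 + 0.150903 = 0.5029. Pe*log2(M-1) = 0.111*log2(41) = 0.594688. Bound = H(Pe) + Pe*log2(M-1) = 0.352022 + 0.150903 + 0.594688 = 1.0976

1.0976 bits


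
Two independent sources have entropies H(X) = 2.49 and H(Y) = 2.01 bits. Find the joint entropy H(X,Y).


For independent variables, H(X,Y) = H(X) + H(Y) = 2.49 + 2.01 = 4.5

4.5 bits


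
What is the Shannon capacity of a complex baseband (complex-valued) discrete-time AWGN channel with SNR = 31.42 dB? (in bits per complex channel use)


SNR_linear = 10^(31.42/10) = 1386.7558; C = log2(1 + SNR_linear) = log2(1 + 1386.7558) = 10.4385

10.4385 bits/channel use


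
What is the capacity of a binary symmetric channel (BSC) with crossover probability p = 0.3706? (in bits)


H(p) = -p*log2(p) - (1-p)*log2(1-p) = -0.3706*log2(0.3706) - 0.6294*log2(0.6294) = 0.530723 + 0.420408 = 0.9511. C = 1 - H(p) = 1 - 0.9511 = 0.0489

0.0489 bits


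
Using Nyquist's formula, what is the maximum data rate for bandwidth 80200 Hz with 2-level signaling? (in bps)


Rate = 2 * B * log2(M) = 2 * 80200 * 1.0 = 160400.0

160400.0 bps


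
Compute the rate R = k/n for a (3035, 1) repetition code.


Rate = k/n = 1/3035

1/3035


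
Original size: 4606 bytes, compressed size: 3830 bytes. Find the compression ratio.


Ratio = original / compressed = 4606 / 3830 = 1.2026

1.2026


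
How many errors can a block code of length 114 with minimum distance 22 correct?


Correction capability = floor((d-1)/2) = floor((22-1)/2) = 10

10 errors


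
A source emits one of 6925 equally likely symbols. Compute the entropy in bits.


H = log2(n) = log2(6925) = 12.7576

12.7576 bits


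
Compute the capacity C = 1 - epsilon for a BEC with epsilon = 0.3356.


C = 1 - epsilon = 1 - 0.3356 = 0.6644

0.6644 bits


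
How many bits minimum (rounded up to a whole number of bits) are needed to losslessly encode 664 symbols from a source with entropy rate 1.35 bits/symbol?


Minimum bits >= n * H = 664 * 1.35 = 896.4, rounded up to a whole number of bits = 897

897 bits


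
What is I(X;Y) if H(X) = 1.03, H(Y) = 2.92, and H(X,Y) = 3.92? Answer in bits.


I(X;Y) = H(X) + H(Y) - H(X,Y) = 1.03 + 2.92 - 3.92 = 0.03

0.03 bits


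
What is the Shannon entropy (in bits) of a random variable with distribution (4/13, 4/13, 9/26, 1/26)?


H = -sum(p_i * log2(p_i)). Terms: -(4/13)*log2(4/13) = 0.523212; -(4/13)*log2(4/13) = 0.523212; -(9/26)*log2(9/26) = 0.529794; -(1/26)*log2(1/26) = 0.180786. H = 0.523212 + 0.523212 + 0.529794 + 0.180786 = 1.757

1.757 bits


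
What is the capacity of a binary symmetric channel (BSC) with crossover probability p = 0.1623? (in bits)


H(p) = -p*log2(p) - (1-p)*log2(1-p) = -0.1623*log2(0.1623) - 0.8377*log2(0.8377) = 0.425756 + 0.214028 = 0.6398. C = 1 - H(p) = 1 - 0.6398 = 0.3602

0.3602 bits


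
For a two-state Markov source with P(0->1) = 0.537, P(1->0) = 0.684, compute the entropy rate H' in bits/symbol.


Stationary distribution: pi_0 = p10/(p01+p10) = 0.5602, pi_1 = 0.4398. Entropy rate H' = pi_0*H(p01) + pi_1*H(p10) = 0.5602*0.996 + 0.4398*0.9 = 0.9538

0.9538 bits/symbol


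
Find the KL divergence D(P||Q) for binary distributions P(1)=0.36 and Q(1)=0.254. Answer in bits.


KL = p*log2(p/q) + (1-p)*log2((1-p)/(1-q)) = 0.36*log2(0.36/0.254) + 0.64*log2(0.64/0.746) = 0.0396

0.0396 bits


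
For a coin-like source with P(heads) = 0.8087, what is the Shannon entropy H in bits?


H = -p*log2(p) - (1-p)*log2(1-p). -0.8087*log2(0.8087) = 0.247724; -0.1913*log2(0.1913) = 0.456459. H = 0.247724 + 0.456459 = 0.7042

0.7042 bits


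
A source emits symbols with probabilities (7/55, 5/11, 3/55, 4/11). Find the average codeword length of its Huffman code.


Huffman construction (repeatedly merge the two least-probable nodes; each merge adds 1 bit to every symbol beneath it): 3/55 + 7/55 = 2/11; 2/11 + 4/11 = 6/11; 5/11 + 6/11 = 1. Resulting codeword lengths (in the order the probabilities were given): (3, 1, 3, 2). L_avg = sum(p_i * l_i) = 7/55*3 + 5/11*1 + 3/55*3 + 4/11*2 = 19/11 = 1.7273

1.7273 bits


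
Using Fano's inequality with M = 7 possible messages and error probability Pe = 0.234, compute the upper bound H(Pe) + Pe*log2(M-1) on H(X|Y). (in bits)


H(Pe) = -Pe*log2(Pe) - (1-Pe)*log2(1-Pe) = -0.234*log2(0.234) - 0.766*log2(0.766) = 0.490328 + 0.294591 = 0.7849. Pe*log2(M-1) = 0.234*log2(6) = 0.604881. Bound = H(Pe) + Pe*log2(M-1) = 0.490328 + 0.294591 + 0.604881 = 1.3898

1.3898 bits


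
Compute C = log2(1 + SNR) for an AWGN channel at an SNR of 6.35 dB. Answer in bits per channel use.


SNR_linear = 10^(6.35/10) = 4.3152; C = log2(1 + SNR_linear) = log2(1 + 4.3152) = 2.4101

2.4101 bits/channel use


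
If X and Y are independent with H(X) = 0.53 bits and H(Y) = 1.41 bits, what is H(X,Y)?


For independent variables, H(X,Y) = H(X) + H(Y) = 0.53 + 1.41 = 1.94

1.94 bits


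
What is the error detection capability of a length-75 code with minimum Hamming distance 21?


Detection capability = d_min - 1 = 21 - 1 = 20

20 errors


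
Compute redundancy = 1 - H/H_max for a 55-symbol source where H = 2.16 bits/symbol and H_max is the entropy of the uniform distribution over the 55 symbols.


H_max = log2(K) = log2(55) = 5.7814 bits/symbol. Redundancy = 1 - H/H_max = 1 - 2.16/5.7814 = 1 - 0.3736 = 0.6264

0.6264


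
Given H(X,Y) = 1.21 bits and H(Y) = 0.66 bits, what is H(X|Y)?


H(X|Y) = H(X,Y) - H(Y) = 1.21 - 0.66 = 0.55

0.55 bits


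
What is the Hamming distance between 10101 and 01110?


Count differing positions: ^ ^ . ^ ^ = 4 differences

4


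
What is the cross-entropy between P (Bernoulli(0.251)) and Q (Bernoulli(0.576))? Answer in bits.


H(P,Q) = -p*log2(q) - (1-p)*log2(1-q). -0.251*log2(0.576) = 0.199761; -0.749*log2(0.424) = 0.927160. H(P,Q) = 0.199761 + 0.927160 = 1.1269

1.1269 bits


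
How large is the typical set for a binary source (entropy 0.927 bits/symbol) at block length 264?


log2|A_typical| = nH = 264 * 0.927 = 244.728, so |A_typical| ~ 2^244.728 = 4.682e+73

4.682e+73


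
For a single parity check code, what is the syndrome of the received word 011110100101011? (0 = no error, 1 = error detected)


Syndrome = XOR of all bits = 0 XOR 1 XOR 1 XOR 1 XOR 1 XOR 0 XOR 1 XOR 0 XOR 0 XOR 1 XOR 0 XOR 1 XOR 0 XOR 1 XOR 1 = 1

1


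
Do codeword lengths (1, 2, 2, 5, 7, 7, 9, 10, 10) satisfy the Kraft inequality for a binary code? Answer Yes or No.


Kraft sum = sum(2^(-l_i)) = 1.0508, need <= 1. Result: violated (a binary prefix-free code with these lengths cannot exist)

No


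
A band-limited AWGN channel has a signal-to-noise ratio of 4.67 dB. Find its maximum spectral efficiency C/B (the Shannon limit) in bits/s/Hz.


SNR_linear = 10^(4.67/10) = 2.9309; C/B = log2(1 + SNR_linear) = log2(1 + 2.9309) = 1.9749

1.9749 bits/s/Hz


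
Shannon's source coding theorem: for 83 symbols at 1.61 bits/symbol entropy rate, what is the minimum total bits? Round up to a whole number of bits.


Minimum bits >= n * H = 83 * 1.61 = 133.63, rounded up to a whole number of bits = 134

134 bits


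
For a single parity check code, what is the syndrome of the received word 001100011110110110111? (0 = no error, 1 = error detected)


Syndrome = XOR of all bits = 0 XOR 0 XOR 1 XOR 1 XOR 0 XOR 0 XOR 0 XOR 1 XOR 1 XOR 1 XOR 1 XOR 0 XOR 1 XOR 1 XOR 0 XOR 1 XOR 1 XOR 0 XOR 1 XOR 1 XOR 1 = 1

1


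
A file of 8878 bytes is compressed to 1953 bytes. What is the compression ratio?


Ratio = original / compressed = 8878 / 1953 = 4.5458

4.5458


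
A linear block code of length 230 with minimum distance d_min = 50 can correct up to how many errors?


Correction capability = floor((d-1)/2) = floor((50-1)/2) = 24

24 errors


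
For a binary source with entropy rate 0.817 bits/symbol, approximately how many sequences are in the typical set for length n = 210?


log2|A_typical| = nH = 210 * 0.817 = 171.57, so |A_typical| ~ 2^171.57 = 4.443e+51

4.443e+51


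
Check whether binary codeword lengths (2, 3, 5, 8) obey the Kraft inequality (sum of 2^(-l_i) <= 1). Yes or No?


Kraft sum = sum(2^(-l_i)) = 0.4102, need <= 1. Result: satisfied (a binary prefix-free code with these lengths exists)

Yes


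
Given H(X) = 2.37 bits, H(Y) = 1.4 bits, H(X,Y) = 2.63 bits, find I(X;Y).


I(X;Y) = H(X) + H(Y) - H(X,Y) = 2.37 + 1.4 - 2.63 = 1.14

1.14 bits


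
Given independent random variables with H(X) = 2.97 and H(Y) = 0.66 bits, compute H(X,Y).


For independent variables, H(X,Y) = H(X) + H(Y) = 2.97 + 0.66 = 3.63

3.63 bits


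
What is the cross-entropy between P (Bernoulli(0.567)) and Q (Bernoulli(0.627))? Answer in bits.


H(P,Q) = -p*log2(q) - (1-p)*log2(1-q). -0.567*log2(0.627) = 0.381853; -0.433*log2(0.373) = 0.616052. H(P,Q) = 0.381853 + 0.616052 = 0.9979

0.9979 bits


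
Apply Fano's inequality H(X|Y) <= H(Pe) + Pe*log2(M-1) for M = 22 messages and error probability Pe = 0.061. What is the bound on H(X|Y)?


H(Pe) = -Pe*log2(Pe) - (1-Pe)*log2(1-Pe) = -0.061*log2(0.061) - 0.939*log2(0.939) = 0.246138 + 0.085264 = 0.3314. Pe*log2(M-1) = 0.061*log2(21) = 0.267931. Bound = H(Pe) + Pe*log2(M-1) = 0.246138 + 0.085264 + 0.267931 = 0.5993

0.5993 bits


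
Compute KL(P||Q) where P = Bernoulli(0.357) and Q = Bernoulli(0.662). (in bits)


KL = p*log2(p/q) + (1-p)*log2((1-p)/(1-q)) = 0.357*log2(0.357/0.662) + 0.643*log2(0.643/0.338) = 0.2785

0.2785 bits


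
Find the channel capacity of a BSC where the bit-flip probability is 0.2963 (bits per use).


H(p) = -p*log2(p) - (1-p)*log2(1-p) = -0.2963*log2(0.2963) - 0.7037*log2(0.7037) = 0.519968 + 0.356753 = 0.8767. C = 1 - H(p) = 1 - 0.8767 = 0.1233

0.1233 bits


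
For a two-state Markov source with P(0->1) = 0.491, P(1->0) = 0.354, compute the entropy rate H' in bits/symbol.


Stationary distribution: pi_0 = p10/(p01+p10) = 0.4189, pi_1 = 0.5811. Entropy rate H' = pi_0*H(p01) + pi_1*H(p10) = 0.4189*0.9998 + 0.5811*0.9376 = 0.9636

0.9636 bits/symbol


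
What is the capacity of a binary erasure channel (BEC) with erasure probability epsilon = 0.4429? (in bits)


C = 1 - epsilon = 1 - 0.4429 = 0.5571

0.5571 bits


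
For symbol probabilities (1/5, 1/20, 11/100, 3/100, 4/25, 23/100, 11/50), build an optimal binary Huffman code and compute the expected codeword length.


Huffman construction (repeatedly merge the two least-probable nodes; each merge adds 1 bit to every symbol beneath it): 3/100 + 1/20 = 2/25; 2/25 + 11/100 = 19/100; 4/25 + 19/100 = 7/20; 1/5 + 11/50 = 21/50; 23/100 + 7/20 = 29/50; 21/50 + 29/50 = 1. Resulting codeword lengths (in the order the probabilities were given): (2, 5, 4, 5, 3, 2, 2). L_avg = sum(p_i * l_i) = 1/5*2 + 1/20*5 + 11/100*4 + 3/100*5 + 4/25*3 + 23/100*2 + 11/50*2 = 131/50 = 2.62

2.62 bits


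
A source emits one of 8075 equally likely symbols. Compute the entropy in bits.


H = log2(n) = log2(8075) = 12.9792

12.9792 bits


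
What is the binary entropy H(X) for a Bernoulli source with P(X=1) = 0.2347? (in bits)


H = -p*log2(p) - (1-p)*log2(1-p). -0.2347*log2(0.2347) = 0.490784; -0.7653*log2(0.7653) = 0.295331. H = 0.490784 + 0.295331 = 0.7861

0.7861 bits


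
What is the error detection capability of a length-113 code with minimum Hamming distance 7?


Detection capability = d_min - 1 = 7 - 1 = 6

6 errors


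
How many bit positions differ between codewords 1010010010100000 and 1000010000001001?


Count differing positions: . . ^ . . . . . ^ . ^ . ^ . . ^ = 5 differences

5


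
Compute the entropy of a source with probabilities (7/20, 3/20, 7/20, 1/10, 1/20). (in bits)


H = -sum(p_i * log2(p_i)). Terms: -(7/20)*log2(7/20) = 0.530101; -(3/20)*log2(3/20) = 0.410545; -(7/20)*log2(7/20) = 0.530101; -(1/10)*log2(1/10) = 0.332193; -(1/20)*log2(1/20) = 0.216096. H = 0.530101 + 0.410545 + 0.530101 + 0.332193 + 0.216096 = 2.019

2.019 bits


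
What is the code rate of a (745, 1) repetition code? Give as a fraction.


Rate = k/n = 1/745

1/745


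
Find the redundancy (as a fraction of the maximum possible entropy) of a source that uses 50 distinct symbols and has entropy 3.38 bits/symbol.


H_max = log2(K) = log2(50) = 5.6439 bits/symbol. Redundancy = 1 - H/H_max = 1 - 3.38/5.6439 = 1 - 0.5989 = 0.4011

0.4011


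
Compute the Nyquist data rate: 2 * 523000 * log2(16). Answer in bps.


Rate = 2 * B * log2(M) = 2 * 523000 * 4.0 = 4184000.0

4184000.0 bps


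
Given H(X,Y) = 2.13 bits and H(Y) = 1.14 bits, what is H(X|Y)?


H(X|Y) = H(X,Y) - H(Y) = 2.13 - 1.14 = 0.99

0.99 bits


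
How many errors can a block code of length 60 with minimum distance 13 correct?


Correction capability = floor((d-1)/2) = floor((13-1)/2) = 6

6 errors


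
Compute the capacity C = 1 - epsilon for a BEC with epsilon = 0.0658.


C = 1 - epsilon = 1 - 0.0658 = 0.9342

0.9342 bits


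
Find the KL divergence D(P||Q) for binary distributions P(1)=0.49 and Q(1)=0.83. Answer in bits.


KL = p*log2(p/q) + (1-p)*log2((1-p)/(1-q)) = 0.49*log2(0.49/0.83) + 0.51*log2(0.51/0.17) = 0.4358

0.4358 bits


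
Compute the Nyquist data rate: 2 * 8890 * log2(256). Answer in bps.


Rate = 2 * B * log2(M) = 2 * 8890 * 8.0 = 142240.0

142240.0 bps


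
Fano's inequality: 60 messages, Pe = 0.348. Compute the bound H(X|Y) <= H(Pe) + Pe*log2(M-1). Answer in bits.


H(Pe) = -Pe*log2(Pe) - (1-Pe)*log2(1-Pe) = -0.348*log2(0.348) - 0.652*log2(0.652) = 0.529949 + 0.402321 = 0.9323. Pe*log2(M-1) = 0.348*log2(59) = 2.047160. Bound = H(Pe) + Pe*log2(M-1) = 0.529949 + 0.402321 + 2.047160 = 2.9794

2.9794 bits


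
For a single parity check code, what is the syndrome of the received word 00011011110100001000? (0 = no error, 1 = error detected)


Syndrome = XOR of all bits = 0 XOR 0 XOR 0 XOR 1 XOR 1 XOR 0 XOR 1 XOR 1 XOR 1 XOR 1 XOR 0 XOR 1 XOR 0 XOR 0 XOR 0 XOR 0 XOR 1 XOR 0 XOR 0 XOR 0 = 0

0


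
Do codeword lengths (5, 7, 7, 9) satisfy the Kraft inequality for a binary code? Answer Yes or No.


Kraft sum = sum(2^(-l_i)) = 0.0488, need <= 1. Result: satisfied (a binary prefix-free code with these lengths exists)

Yes


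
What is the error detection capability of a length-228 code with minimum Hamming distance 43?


Detection capability = d_min - 1 = 43 - 1 = 42

42 errors


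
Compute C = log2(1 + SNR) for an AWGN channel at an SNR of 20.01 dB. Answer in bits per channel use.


SNR_linear = 10^(20.01/10) = 100.2305; C = log2(1 + SNR_linear) = log2(1 + 100.2305) = 6.6615

6.6615 bits/channel use


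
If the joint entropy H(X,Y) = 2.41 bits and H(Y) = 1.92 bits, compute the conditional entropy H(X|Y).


H(X|Y) = H(X,Y) - H(Y) = 2.41 - 1.92 = 0.49

0.49 bits


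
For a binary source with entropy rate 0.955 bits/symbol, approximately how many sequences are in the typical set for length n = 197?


log2|A_typical| = nH = 197 * 0.955 = 188.135, so |A_typical| ~ 2^188.135 = 4.308e+56

4.308e+56


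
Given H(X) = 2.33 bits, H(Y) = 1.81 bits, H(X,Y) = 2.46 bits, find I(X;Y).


I(X;Y) = H(X) + H(Y) - H(X,Y) = 2.33 + 1.81 - 2.46 = 1.68

1.68 bits


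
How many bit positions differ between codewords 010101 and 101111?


Count differing positions: ^ ^ ^ . ^ . = 4 differences

4


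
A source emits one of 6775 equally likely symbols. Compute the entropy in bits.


H = log2(n) = log2(6775) = 12.726

12.726 bits


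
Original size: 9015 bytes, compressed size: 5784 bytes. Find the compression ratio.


Ratio = original / compressed = 9015 / 5784 = 1.5586

1.5586


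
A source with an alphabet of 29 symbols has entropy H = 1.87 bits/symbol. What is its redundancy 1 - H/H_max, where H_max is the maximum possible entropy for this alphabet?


H_max = log2(K) = log2(29) = 4.858 bits/symbol. Redundancy = 1 - H/H_max = 1 - 1.87/4.858 = 1 - 0.3849 = 0.6151

0.6151


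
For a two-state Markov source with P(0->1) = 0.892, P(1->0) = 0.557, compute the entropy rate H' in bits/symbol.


Stationary distribution: pi_0 = p10/(p01+p10) = 0.3844, pi_1 = 0.6156. Entropy rate H' = pi_0*H(p01) + pi_1*H(p10) = 0.3844*0.4939 + 0.6156*0.9906 = 0.7997

0.7997 bits/symbol


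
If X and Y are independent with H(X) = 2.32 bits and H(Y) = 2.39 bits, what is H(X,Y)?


For independent variables, H(X,Y) = H(X) + H(Y) = 2.32 + 2.39 = 4.71

4.71 bits


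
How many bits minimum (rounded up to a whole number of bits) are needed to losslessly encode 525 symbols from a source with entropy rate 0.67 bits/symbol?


Minimum bits >= n * H = 525 * 0.67 = 351.75, rounded up to a whole number of bits = 352

352 bits


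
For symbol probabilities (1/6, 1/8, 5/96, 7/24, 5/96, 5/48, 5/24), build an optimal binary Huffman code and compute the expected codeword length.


Huffman construction (repeatedly merge the two least-probable nodes; each merge adds 1 bit to every symbol beneath it): 5/96 + 5/96 = 5/48; 5/48 + 5/48 = 5/24; 1/8 + 1/6 = 7/24; 5/24 + 5/24 = 5/12; 7/24 + 7/24 = 7/12; 5/12 + 7/12 = 1. Resulting codeword lengths (in the order the probabilities were given): (3, 3, 4, 2, 4, 3, 2). L_avg = sum(p_i * l_i) = 1/6*3 + 1/8*3 + 5/96*4 + 7/24*2 + 5/96*4 + 5/48*3 + 5/24*2 = 125/48 = 2.6042

2.6042 bits


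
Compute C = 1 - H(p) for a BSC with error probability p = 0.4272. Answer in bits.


H(p) = -p*log2(p) - (1-p)*log2(1-p) = -0.4272*log2(0.4272) - 0.5728*log2(0.5728) = 0.524181 + 0.460472 = 0.9847. C = 1 - H(p) = 1 - 0.9847 = 0.0153

0.0153 bits


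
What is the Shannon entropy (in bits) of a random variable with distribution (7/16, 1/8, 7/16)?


H = -sum(p_i * log2(p_i)). Terms: -(7/16)*log2(7/16) = 0.521782; -(1/8)*log2(1/8) = 0.375000; -(7/16)*log2(7/16) = 0.521782. H = 0.521782 + 0.375000 + 0.521782 = 1.4186

1.4186 bits


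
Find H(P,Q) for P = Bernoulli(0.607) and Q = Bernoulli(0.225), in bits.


H(P,Q) = -p*log2(q) - (1-p)*log2(1-q). -0.607*log2(0.225) = 1.306266; -0.393*log2(0.775) = 0.144519. H(P,Q) = 1.306266 + 0.144519 = 1.4508

1.4508 bits


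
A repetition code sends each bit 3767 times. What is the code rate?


Rate = k/n = 1/3767

1/3767


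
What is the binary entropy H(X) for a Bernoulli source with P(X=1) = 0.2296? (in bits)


H = -p*log2(p) - (1-p)*log2(1-p). -0.2296*log2(0.2296) = 0.487396; -0.7704*log2(0.7704) = 0.289917. H = 0.487396 + 0.289917 = 0.7773

0.7773 bits


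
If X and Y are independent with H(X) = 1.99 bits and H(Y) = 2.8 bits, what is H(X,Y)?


For independent variables, H(X,Y) = H(X) + H(Y) = 1.99 + 2.8 = 4.79

4.79 bits


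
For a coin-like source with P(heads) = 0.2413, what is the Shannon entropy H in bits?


H = -p*log2(p) - (1-p)*log2(1-p). -0.2413*log2(0.2413) = 0.494930; -0.7587*log2(0.7587) = 0.302265. H = 0.494930 + 0.302265 = 0.7972

0.7972 bits


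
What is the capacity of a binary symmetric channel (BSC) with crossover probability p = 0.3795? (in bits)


H(p) = -p*log2(p) - (1-p)*log2(1-p) = -0.3795*log2(0.3795) - 0.6205*log2(0.6205) = 0.530476 + 0.427212 = 0.9577. C = 1 - H(p) = 1 - 0.9577 = 0.0423

0.0423 bits


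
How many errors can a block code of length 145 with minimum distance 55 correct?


Correction capability = floor((d-1)/2) = floor((55-1)/2) = 27

27 errors


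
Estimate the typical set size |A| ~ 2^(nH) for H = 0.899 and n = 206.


log2|A_typical| = nH = 206 * 0.899 = 185.194, so |A_typical| ~ 2^185.194 = 5.610e+55

5.610e+55


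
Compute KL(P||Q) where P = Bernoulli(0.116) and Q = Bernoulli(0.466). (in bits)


KL = p*log2(p/q) + (1-p)*log2((1-p)/(1-q)) = 0.116*log2(0.116/0.466) + 0.884*log2(0.884/0.534) = 0.4101

0.4101 bits


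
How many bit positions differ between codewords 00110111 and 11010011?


Count differing positions: ^ ^ ^ . . ^ . . = 4 differences

4


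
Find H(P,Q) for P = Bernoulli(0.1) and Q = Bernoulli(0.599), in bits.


H(P,Q) = -p*log2(q) - (1-p)*log2(1-q). -0.1*log2(0.599) = 0.073937; -0.9*log2(0.401) = 1.186493. H(P,Q) = 0.073937 + 1.186493 = 1.2604

1.2604 bits


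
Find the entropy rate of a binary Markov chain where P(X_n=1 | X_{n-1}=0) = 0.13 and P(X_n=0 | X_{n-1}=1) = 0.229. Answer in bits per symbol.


Stationary distribution: pi_0 = p10/(p01+p10) = 0.6379, pi_1 = 0.3621. Entropy rate H' = pi_0*H(p01) + pi_1*H(p10) = 0.6379*0.5574 + 0.3621*0.7763 = 0.6367

0.6367 bits/symbol


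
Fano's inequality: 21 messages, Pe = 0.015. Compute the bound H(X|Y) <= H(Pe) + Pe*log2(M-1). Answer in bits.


H(Pe) = -Pe*log2(Pe) - (1-Pe)*log2(1-Pe) = -0.015*log2(0.015) - 0.985*log2(0.985) = 0.090883 + 0.021477 = 0.1124. Pe*log2(M-1) = 0.015*log2(20) = 0.064829. Bound = H(Pe) + Pe*log2(M-1) = 0.090883 + 0.021477 + 0.064829 = 0.1772

0.1772 bits


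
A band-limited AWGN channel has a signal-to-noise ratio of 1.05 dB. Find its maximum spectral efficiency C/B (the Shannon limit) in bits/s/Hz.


SNR_linear = 10^(1.05/10) = 1.2735; C/B = log2(1 + SNR_linear) = log2(1 + 1.2735) = 1.1849

1.1849 bits/s/Hz


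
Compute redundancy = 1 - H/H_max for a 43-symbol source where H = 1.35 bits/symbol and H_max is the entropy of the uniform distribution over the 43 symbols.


H_max = log2(K) = log2(43) = 5.4263 bits/symbol. Redundancy = 1 - H/H_max = 1 - 1.35/5.4263 = 1 - 0.2488 = 0.7512

0.7512


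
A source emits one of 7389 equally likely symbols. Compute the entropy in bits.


H = log2(n) = log2(7389) = 12.8512

12.8512 bits


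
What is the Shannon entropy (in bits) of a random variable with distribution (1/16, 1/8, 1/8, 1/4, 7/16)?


H = -sum(p_i * log2(p_i)). Terms: -(1/16)*log2(1/16) = 0.250000; -(1/8)*log2(1/8) = 0.375000; -(1/8)*log2(1/8) = 0.375000; -(1/4)*log2(1/4) = 0.500000; -(7/16)*log2(7/16) = 0.521782. H = 0.250000 + 0.375000 + 0.375000 + 0.500000 + 0.521782 = 2.0218

2.0218 bits


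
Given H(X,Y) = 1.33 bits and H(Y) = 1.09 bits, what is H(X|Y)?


H(X|Y) = H(X,Y) - H(Y) = 1.33 - 1.09 = 0.24

0.24 bits


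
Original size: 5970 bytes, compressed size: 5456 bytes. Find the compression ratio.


Ratio = original / compressed = 5970 / 5456 = 1.0942

1.0942


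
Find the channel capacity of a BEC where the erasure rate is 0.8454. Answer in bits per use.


C = 1 - epsilon = 1 - 0.8454 = 0.1546

0.1546 bits


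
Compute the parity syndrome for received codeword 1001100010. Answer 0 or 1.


Syndrome = XOR of all bits = 1 XOR 0 XOR 0 XOR 1 XOR 1 XOR 0 XOR 0 XOR 0 XOR 1 XOR 0 = 0

0


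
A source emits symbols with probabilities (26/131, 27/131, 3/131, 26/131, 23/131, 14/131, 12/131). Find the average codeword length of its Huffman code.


Huffman construction (repeatedly merge the two least-probable nodes; each merge adds 1 bit to every symbol beneath it): 3/131 + 12/131 = 15/131; 14/131 + 15/131 = 29/131; 23/131 + 26/131 = 49/131; 26/131 + 27/131 = 53/131; 29/131 + 49/131 = 78/131; 53/131 + 78/131 = 1. Resulting codeword lengths (in the order the probabilities were given): (3, 2, 4, 2, 3, 3, 4). L_avg = sum(p_i * l_i) = 26/131*3 + 27/131*2 + 3/131*4 + 26/131*2 + 23/131*3 + 14/131*3 + 12/131*4 = 355/131 = 2.7099

2.7099 bits


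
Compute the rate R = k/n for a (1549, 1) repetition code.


Rate = k/n = 1/1549

1/1549


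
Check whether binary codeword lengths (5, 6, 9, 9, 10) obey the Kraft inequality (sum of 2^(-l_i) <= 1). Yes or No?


Kraft sum = sum(2^(-l_i)) = 0.0518, need <= 1. Result: satisfied (a binary prefix-free code with these lengths exists)

Yes


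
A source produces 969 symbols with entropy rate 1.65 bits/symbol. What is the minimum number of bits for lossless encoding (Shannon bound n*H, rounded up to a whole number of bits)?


Minimum bits >= n * H = 969 * 1.65 = 1598.85, rounded up to a whole number of bits = 1599

1599 bits


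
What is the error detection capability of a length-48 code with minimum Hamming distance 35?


Detection capability = d_min - 1 = 35 - 1 = 34

34 errors


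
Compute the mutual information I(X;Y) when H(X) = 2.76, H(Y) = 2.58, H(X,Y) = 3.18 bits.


I(X;Y) = H(X) + H(Y) - H(X,Y) = 2.76 + 2.58 - 3.18 = 2.16

2.16 bits


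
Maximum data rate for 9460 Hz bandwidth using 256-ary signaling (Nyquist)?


Rate = 2 * B * log2(M) = 2 * 9460 * 8.0 = 151360.0

151360.0 bps


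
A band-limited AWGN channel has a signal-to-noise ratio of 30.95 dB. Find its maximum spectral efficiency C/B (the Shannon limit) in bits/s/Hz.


SNR_linear = 10^(30.95/10) = 1244.5146; C/B = log2(1 + SNR_linear) = log2(1 + 1244.5146) = 10.2825

10.2825 bits/s/Hz


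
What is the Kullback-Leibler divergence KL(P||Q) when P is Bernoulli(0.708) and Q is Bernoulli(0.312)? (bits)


KL = p*log2(p/q) + (1-p)*log2((1-p)/(1-q)) = 0.708*log2(0.708/0.312) + 0.292*log2(0.292/0.688) = 0.476

0.476 bits


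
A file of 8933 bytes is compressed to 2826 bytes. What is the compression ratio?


Ratio = original / compressed = 8933 / 2826 = 3.161

3.161


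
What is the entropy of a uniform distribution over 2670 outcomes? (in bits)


H = log2(n) = log2(2670) = 11.3826

11.3826 bits


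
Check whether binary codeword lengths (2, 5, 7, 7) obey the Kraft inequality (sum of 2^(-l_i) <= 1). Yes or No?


Kraft sum = sum(2^(-l_i)) = 0.2969, need <= 1. Result: satisfied (a binary prefix-free code with these lengths exists)

Yes


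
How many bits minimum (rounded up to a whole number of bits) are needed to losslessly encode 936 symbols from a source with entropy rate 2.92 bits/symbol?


Minimum bits >= n * H = 936 * 2.92 = 2733.12, rounded up to a whole number of bits = 2734

2734 bits


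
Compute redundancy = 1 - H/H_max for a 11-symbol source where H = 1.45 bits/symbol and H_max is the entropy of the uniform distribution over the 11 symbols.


H_max = log2(K) = log2(11) = 3.4594 bits/symbol. Redundancy = 1 - H/H_max = 1 - 1.45/3.4594 = 1 - 0.4191 = 0.5809

0.5809


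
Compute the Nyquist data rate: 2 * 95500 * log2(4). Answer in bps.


Rate = 2 * B * log2(M) = 2 * 95500 * 2.0 = 382000.0

382000.0 bps


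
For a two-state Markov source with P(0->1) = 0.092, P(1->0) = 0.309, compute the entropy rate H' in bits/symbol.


Stationary distribution: pi_0 = p10/(p01+p10) = 0.7706, pi_1 = 0.2294. Entropy rate H' = pi_0*H(p01) + pi_1*H(p10) = 0.7706*0.4431 + 0.2294*0.892 = 0.5461

0.5461 bits/symbol


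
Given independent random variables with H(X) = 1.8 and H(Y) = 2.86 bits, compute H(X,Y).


For independent variables, H(X,Y) = H(X) + H(Y) = 1.8 + 2.86 = 4.66

4.66 bits


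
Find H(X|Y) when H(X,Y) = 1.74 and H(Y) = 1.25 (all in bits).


H(X|Y) = H(X,Y) - H(Y) = 1.74 - 1.25 = 0.49

0.49 bits


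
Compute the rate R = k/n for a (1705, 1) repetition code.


Rate = k/n = 1/1705

1/1705


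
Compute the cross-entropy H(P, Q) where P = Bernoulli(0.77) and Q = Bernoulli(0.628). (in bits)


H(P,Q) = -p*log2(q) - (1-p)*log2(1-q). -0.77*log2(0.628) = 0.516796; -0.23*log2(0.372) = 0.328124. H(P,Q) = 0.516796 + 0.328124 = 0.8449

0.8449 bits


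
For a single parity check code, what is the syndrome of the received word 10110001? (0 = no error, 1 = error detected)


Syndrome = XOR of all bits = 1 XOR 0 XOR 1 XOR 1 XOR 0 XOR 0 XOR 0 XOR 1 = 0

0


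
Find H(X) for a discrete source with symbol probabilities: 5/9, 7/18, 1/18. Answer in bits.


H = -sum(p_i * log2(p_i)). Terms: -(5/9)*log2(5/9) = 0.471109; -(7/18)*log2(7/18) = 0.529888; -(1/18)*log2(1/18) = 0.231663. H = 0.471109 + 0.529888 + 0.231663 = 1.2327

1.2327 bits


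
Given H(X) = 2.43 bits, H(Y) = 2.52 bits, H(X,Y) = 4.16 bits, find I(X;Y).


I(X;Y) = H(X) + H(Y) - H(X,Y) = 2.43 + 2.52 - 4.16 = 0.79

0.79 bits


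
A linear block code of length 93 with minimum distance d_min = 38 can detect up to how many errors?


Detection capability = d_min - 1 = 38 - 1 = 37

37 errors


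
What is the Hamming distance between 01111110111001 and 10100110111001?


Count differing positions: ^ ^ . ^ ^ . . . . . . . . . = 4 differences

4


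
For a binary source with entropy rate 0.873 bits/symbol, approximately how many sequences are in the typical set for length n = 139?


log2|A_typical| = nH = 139 * 0.873 = 121.347, so |A_typical| ~ 2^121.347 = 3.381e+36

3.381e+36


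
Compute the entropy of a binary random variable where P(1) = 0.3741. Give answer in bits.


H = -p*log2(p) - (1-p)*log2(1-p). -0.3741*log2(0.3741) = 0.530662; -0.6259*log2(0.6259) = 0.423106. H = 0.530662 + 0.423106 = 0.9538

0.9538 bits


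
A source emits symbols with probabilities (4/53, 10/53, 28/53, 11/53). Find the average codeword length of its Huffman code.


Huffman construction (repeatedly merge the two least-probable nodes; each merge adds 1 bit to every symbol beneath it): 4/53 + 10/53 = 14/53; 11/53 + 14/53 = 25/53; 25/53 + 28/53 = 1. Resulting codeword lengths (in the order the probabilities were given): (3, 3, 1, 2). L_avg = sum(p_i * l_i) = 4/53*3 + 10/53*3 + 28/53*1 + 11/53*2 = 92/53 = 1.7358

1.7358 bits


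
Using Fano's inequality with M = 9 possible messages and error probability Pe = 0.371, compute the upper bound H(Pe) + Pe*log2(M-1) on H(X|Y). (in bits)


H(Pe) = -Pe*log2(Pe) - (1-Pe)*log2(1-Pe) = -0.371*log2(0.371) - 0.629*log2(0.629) = 0.530719 + 0.420718 = 0.9514. Pe*log2(M-1) = 0.371*log2(8) = 1.113000. Bound = H(Pe) + Pe*log2(M-1) = 0.530719 + 0.420718 + 1.113000 = 2.0644

2.0644 bits


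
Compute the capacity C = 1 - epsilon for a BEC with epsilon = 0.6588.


C = 1 - epsilon = 1 - 0.6588 = 0.3412

0.3412 bits


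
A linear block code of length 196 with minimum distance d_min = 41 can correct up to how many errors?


Correction capability = floor((d-1)/2) = floor((41-1)/2) = 20

20 errors


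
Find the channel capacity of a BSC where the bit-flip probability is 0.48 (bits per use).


H(p) = -p*log2(p) - (1-p)*log2(1-p) = -0.48*log2(0.48) - 0.52*log2(0.52) = 0.508269 + 0.490577 = 0.9988. C = 1 - H(p) = 1 - 0.9988 = 0.0012

0.0012 bits


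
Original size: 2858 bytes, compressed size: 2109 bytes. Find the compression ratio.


Ratio = original / compressed = 2858 / 2109 = 1.3551

1.3551
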